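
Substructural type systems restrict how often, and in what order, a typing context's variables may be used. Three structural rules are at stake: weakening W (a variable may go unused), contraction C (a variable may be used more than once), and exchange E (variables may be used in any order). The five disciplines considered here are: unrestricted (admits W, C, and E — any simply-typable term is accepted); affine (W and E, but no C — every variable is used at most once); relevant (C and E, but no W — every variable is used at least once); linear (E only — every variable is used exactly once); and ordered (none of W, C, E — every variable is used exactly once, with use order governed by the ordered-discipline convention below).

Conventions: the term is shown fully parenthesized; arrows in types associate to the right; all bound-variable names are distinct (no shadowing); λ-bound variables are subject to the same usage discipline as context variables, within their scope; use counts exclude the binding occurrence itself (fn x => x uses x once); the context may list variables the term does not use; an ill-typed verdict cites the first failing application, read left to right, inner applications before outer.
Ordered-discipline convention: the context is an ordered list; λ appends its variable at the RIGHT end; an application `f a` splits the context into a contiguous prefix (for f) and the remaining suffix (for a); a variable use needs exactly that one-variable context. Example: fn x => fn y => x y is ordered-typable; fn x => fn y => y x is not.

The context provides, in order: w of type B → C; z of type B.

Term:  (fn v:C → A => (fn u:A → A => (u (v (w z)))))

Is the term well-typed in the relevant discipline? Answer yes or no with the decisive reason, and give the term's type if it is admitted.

yes — every one of w, z, v, u appears; term : (C → A) → (A → A) → A
use counts: w: 1×, z: 1×, v (λ-bound): 1×, u (λ-bound): 1×
uses in reading order: u, v, w, z
typing: the term checks, with type (C → A) → (A → A) → A
across the five disciplines: ordered ✗, linear ✓, affine ✓, relevant ✓, unrestricted ✓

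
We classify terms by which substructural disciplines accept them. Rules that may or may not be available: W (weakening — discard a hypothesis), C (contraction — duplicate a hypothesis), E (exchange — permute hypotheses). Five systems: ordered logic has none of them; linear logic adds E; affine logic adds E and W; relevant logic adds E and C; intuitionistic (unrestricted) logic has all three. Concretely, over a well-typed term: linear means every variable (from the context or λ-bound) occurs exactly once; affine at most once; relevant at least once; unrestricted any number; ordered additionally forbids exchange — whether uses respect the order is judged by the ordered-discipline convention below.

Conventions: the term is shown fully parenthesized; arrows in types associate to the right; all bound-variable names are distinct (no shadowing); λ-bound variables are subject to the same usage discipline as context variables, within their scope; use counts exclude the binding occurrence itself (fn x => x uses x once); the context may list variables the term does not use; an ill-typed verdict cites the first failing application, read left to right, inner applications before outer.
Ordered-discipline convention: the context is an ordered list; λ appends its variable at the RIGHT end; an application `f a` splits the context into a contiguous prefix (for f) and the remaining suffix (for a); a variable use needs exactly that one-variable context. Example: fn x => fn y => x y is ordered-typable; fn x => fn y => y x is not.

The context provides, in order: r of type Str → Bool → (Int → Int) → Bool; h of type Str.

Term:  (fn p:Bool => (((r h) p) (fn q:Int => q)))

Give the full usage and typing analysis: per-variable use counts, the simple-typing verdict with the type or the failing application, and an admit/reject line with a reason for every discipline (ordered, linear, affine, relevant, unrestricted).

counts: r ×1, h ×1, p (bound) ×1, q (bound) ×1
order of uses: r, h, p, q
typing: ✓ — Bool → Bool
ordered: ✓, one use each (r, h, p, q); ordered split holds
linear: ✓, single use per variable (r, h, p, q)
affine: ✓, no duplicate uses among r, h, p, q
relevant: ✓, r, h, p, q: all used, weakening unneeded
unrestricted: ✓, typability at Bool → Bool is all that's needed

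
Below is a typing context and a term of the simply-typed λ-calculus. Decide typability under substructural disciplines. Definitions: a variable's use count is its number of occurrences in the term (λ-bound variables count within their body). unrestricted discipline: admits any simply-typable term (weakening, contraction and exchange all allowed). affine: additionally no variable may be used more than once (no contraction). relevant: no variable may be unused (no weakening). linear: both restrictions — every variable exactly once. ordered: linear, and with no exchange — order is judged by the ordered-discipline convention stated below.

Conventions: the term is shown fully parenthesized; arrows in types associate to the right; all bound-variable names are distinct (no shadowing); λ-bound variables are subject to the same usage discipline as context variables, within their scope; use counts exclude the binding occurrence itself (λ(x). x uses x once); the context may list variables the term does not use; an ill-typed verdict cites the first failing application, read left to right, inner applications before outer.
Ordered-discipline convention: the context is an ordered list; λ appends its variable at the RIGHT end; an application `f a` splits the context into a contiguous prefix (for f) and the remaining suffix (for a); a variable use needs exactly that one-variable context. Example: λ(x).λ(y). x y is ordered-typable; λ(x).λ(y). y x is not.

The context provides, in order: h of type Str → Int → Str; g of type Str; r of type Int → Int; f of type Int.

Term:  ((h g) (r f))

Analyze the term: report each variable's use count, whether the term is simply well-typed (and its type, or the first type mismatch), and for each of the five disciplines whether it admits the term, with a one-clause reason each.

use counts: h ×1, g ×1, r ×1, f ×1
left-to-right use order: h, g, r, f
typing: well-typed at Str
ordered: ✓, h, g, r, f: once each, no exchange needed
linear: ✓, single use per variable (h, g, r, f)
affine: ✓, none of h, g, r, f used more than once
relevant: ✓, none of h, g, r, f goes unused
unrestricted: ✓, simply typable at Str; W, C, E all held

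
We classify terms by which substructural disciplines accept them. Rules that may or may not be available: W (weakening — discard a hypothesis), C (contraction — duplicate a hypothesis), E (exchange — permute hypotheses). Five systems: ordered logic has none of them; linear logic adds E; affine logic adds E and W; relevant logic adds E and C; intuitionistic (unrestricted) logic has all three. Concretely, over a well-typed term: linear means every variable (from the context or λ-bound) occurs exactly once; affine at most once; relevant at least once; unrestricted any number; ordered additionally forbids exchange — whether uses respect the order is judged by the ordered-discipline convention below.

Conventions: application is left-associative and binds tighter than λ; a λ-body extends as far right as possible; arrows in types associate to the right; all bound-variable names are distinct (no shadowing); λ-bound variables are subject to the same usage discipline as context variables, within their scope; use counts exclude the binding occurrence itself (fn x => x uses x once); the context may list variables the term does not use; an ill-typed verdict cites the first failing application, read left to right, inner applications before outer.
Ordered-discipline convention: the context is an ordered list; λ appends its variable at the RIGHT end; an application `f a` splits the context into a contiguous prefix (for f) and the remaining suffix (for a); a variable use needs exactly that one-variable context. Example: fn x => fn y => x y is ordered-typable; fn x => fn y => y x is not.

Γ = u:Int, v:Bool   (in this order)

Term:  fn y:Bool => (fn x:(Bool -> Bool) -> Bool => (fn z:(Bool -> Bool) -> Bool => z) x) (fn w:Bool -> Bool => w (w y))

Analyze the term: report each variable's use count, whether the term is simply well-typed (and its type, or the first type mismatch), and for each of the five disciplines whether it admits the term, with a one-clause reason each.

use counts: u=0; v=0; y (bound)=1; x (bound)=1; z (bound)=1; w (bound)=2
use order (left to right): z, x, w, w, y
typing: well-typed — term : Bool -> (Bool -> Bool) -> Bool
ordered: ✗, repeated use of w ×2; unused: u, v — weakening required
linear: ✗, repeated use of w ×2; unused: u, v — weakening required
affine: ✗, repeated use of w ×2
relevant: ✗, unused: u, v — weakening required
unrestricted: ✓, well-typed at Bool -> (Bool -> Bool) -> Bool; no restrictions here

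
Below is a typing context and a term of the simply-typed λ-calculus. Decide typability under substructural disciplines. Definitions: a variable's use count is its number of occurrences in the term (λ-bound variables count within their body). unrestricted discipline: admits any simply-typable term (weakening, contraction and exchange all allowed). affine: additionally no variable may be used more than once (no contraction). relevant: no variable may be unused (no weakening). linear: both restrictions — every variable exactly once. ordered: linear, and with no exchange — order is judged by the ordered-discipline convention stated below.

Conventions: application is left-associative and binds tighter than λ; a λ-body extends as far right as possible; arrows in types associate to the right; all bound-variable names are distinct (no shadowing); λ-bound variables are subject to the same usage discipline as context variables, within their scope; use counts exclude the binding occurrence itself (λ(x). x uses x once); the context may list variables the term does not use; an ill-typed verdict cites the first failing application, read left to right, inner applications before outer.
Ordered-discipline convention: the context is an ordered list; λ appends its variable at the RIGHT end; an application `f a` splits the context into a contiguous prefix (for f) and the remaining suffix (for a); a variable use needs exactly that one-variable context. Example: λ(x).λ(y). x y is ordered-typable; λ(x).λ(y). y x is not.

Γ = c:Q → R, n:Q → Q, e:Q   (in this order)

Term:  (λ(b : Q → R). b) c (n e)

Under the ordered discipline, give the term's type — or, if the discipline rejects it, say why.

term : R
usage: c: 1, n: 1, e: 1, b (λ-bound): 1
use order (left to right): b, c, n, e
typing: the term checks, with type R
summary: ordered ✓ | linear ✓ | affine ✓ | relevant ✓ | unrestricted ✓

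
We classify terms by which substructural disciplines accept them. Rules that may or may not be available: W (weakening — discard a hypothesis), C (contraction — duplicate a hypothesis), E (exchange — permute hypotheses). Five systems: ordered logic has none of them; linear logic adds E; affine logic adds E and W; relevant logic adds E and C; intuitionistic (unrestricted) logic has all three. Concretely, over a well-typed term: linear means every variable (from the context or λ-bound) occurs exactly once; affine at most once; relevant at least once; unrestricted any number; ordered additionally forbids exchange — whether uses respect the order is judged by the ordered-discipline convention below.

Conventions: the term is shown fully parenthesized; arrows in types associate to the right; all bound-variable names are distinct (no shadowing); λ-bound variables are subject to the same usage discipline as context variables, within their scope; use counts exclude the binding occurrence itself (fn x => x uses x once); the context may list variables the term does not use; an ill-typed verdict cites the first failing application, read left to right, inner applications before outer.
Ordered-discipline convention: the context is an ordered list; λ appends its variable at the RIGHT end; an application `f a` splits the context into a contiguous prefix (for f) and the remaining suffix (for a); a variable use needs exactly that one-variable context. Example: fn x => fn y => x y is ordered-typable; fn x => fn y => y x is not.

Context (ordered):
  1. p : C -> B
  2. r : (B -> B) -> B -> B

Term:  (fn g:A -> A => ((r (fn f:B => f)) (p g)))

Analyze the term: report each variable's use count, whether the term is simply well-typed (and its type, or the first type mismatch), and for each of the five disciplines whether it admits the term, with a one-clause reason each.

variable uses: p ×1; r ×1; g (bound) ×1; f (bound) ×1
uses in reading order: r, f, p, g
typing: ill-typed: an argument A -> A mismatches the expected C
ordered: ✗ — the type mismatch rejects it
linear: ✗ — not simply typable
affine: ✗ — fails simple typing
relevant: ✗ — a type mismatch blocks all five
unrestricted: ✗ — the type mismatch rejects it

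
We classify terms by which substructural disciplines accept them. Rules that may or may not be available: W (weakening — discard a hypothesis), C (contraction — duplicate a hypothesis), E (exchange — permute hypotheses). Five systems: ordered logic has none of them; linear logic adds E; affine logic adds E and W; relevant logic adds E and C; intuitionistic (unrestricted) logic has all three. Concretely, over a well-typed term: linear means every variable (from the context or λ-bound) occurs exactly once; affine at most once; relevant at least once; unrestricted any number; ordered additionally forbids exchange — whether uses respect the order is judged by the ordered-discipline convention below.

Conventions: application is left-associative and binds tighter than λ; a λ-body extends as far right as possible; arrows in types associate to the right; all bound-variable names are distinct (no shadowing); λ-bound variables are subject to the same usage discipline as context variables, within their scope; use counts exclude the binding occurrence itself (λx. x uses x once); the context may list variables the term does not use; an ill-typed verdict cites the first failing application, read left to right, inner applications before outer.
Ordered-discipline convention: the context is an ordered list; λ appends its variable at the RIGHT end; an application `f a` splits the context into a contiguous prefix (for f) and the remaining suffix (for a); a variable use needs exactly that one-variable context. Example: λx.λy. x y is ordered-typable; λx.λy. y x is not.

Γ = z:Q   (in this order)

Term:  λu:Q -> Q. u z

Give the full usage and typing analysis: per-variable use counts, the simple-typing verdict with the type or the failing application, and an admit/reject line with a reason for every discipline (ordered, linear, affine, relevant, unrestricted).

usage: z ×1, u (λ-bound) ×1
order of uses: u, z
typing: the term checks, with type (Q -> Q) -> Q
ordered: ✗ — use order u, z needs exchange
linear: ✓ — each of z, u used exactly once
affine: ✓ — at most one use each (z, u)
relevant: ✓ — every one of z, u appears
unrestricted: ✓ — simply typable at (Q -> Q) -> Q; W, C, E all held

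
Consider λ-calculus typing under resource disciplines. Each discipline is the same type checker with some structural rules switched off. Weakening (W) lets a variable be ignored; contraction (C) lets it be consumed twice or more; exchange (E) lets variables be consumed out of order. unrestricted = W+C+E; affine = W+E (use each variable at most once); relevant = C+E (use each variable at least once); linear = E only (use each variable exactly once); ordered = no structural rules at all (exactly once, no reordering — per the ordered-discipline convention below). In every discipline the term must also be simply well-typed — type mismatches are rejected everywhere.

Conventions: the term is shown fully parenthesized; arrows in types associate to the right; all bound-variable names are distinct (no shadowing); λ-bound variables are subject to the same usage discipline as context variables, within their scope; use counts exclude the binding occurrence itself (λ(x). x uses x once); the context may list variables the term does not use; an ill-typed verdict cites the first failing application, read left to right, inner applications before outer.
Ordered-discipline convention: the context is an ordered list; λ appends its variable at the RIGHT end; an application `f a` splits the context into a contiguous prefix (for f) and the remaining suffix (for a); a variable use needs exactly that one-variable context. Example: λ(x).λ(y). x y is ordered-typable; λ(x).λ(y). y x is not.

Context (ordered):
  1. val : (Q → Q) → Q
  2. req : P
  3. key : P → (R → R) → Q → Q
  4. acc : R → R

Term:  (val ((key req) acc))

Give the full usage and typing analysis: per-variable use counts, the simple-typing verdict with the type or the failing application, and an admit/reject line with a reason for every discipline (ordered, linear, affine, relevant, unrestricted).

variable uses: val: 1; req: 1; key: 1; acc: 1
use order (left to right): val, key, req, acc
typing: well-typed — term : Q
ordered: ✗, no contiguous prefix/suffix split fits val, key, req, acc
linear: ✓, single use per variable (val, req, key, acc)
affine: ✓, none of val, req, key, acc used more than once
relevant: ✓, at least one use each (val, req, key, acc)
unrestricted: ✓, well-typed at Q; no restrictions here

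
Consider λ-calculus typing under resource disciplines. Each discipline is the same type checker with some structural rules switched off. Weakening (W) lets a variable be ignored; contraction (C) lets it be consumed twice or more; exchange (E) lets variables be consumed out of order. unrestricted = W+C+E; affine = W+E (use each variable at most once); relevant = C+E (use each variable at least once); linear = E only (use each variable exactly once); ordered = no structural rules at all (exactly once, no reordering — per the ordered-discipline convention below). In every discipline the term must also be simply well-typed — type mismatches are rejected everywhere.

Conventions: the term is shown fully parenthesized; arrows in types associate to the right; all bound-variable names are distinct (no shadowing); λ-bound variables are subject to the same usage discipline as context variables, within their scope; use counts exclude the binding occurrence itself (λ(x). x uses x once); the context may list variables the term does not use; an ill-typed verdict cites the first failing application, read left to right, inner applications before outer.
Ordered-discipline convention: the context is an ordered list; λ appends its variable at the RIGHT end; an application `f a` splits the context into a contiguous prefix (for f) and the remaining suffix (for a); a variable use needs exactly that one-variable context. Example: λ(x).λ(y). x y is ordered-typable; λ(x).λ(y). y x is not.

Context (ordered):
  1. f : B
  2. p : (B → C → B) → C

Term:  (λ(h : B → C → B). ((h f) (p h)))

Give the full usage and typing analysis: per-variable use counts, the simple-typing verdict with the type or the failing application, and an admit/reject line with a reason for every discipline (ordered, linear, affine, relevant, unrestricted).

usage: f ×1; p ×1; h (bound) ×2
order of uses: h, f, p, h
typing: ✓ — (B → C → B) → B
ordered: ✗, h ×2 used more than once (contraction)
linear: ✗, h ×2 used more than once (contraction)
affine: ✗, h ×2 used more than once (contraction)
relevant: ✓, every one of f, p, h appears
unrestricted: ✓, simply typable at (B → C → B) → B; W, C, E all held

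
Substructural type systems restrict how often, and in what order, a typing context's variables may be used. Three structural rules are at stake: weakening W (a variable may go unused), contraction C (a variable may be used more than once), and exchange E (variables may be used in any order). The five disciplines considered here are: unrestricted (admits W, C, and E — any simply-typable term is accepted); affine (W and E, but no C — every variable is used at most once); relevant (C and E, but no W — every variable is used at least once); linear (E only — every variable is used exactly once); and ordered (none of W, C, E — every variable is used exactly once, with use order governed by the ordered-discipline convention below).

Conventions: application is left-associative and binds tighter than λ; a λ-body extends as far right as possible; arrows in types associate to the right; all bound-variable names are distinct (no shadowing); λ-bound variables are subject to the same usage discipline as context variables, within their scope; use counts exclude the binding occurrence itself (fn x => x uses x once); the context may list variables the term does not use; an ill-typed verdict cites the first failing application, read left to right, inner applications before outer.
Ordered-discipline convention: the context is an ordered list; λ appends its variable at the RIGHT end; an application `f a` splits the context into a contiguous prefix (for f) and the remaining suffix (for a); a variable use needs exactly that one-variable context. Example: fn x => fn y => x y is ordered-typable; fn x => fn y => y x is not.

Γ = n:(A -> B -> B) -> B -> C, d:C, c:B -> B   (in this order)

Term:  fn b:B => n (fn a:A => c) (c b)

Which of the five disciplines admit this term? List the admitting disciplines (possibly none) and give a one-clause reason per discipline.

accepted by: unrestricted
counts: n: 1, d: 0, c: 2, b (bound): 1, a (bound): 0
left-to-right use order: n, c, c, b
typing: the term checks, with type B -> C
ordered: ✗ — c ×2 used more than once (contraction); unused: d, a — weakening required
linear: ✗ — c ×2 used more than once (contraction); unused: d, a — weakening required
affine: ✗ — c ×2 used more than once (contraction)
relevant: ✗ — unused: d, a — weakening required
unrestricted: ✓ — type-checks (B -> C) and nothing is barred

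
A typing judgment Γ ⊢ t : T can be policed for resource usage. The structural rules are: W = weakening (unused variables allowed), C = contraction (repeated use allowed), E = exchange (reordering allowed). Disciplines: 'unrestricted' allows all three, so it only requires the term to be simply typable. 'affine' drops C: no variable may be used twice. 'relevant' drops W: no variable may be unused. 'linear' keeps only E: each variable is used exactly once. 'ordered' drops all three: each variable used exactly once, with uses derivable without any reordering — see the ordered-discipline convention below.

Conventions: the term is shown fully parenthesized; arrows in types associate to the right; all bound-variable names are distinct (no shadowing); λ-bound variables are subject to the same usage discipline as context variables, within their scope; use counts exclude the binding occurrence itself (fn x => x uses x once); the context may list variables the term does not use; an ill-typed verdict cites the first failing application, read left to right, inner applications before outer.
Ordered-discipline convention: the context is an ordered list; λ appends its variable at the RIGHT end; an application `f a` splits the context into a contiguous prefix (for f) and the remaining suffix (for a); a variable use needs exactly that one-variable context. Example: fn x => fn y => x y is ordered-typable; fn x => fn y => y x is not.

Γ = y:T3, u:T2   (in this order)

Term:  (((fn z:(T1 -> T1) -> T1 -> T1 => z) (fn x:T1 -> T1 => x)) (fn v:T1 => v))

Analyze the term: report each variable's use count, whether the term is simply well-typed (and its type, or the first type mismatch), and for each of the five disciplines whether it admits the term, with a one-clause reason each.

use counts: y=0, u=0, z (bound)=1, x (bound)=1, v (bound)=1
left-to-right use order: z, x, v
typing: the term checks, with type T1 -> T1
ordered: ✗, y, u left unused
linear: ✗, y, u left unused
affine: ✓, y, u, z, x, v: no repeats, contraction unneeded
relevant: ✗, y, u left unused
unrestricted: ✓, simply typable at T1 -> T1; W, C, E all held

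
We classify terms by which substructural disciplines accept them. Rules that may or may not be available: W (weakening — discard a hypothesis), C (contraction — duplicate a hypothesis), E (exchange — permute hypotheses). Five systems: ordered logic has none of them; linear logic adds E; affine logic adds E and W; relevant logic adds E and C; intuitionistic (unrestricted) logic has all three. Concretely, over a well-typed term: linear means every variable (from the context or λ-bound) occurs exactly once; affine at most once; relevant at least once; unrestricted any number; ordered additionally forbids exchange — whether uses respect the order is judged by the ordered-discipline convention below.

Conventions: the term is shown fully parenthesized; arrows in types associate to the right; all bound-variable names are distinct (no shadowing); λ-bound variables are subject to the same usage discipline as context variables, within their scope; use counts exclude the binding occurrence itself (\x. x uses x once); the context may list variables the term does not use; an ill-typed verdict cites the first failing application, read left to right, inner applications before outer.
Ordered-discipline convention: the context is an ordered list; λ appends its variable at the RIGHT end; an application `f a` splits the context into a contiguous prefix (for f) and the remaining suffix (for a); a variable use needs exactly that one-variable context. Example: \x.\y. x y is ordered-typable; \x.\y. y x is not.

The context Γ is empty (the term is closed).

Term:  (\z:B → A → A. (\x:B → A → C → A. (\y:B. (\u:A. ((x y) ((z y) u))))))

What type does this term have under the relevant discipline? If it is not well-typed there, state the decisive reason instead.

term : (B → A → A) → (B → A → C → A) → B → A → C → A
variable uses: z [bound]: 1, x [bound]: 1, y [bound]: 2, u [bound]: 1
uses in reading order: x, y, z, y, u
typing: the term checks, with type (B → A → A) → (B → A → C → A) → B → A → C → A
across the five disciplines: ordered ✗ | linear ✗ | affine ✗ | relevant ✓ | unrestricted ✓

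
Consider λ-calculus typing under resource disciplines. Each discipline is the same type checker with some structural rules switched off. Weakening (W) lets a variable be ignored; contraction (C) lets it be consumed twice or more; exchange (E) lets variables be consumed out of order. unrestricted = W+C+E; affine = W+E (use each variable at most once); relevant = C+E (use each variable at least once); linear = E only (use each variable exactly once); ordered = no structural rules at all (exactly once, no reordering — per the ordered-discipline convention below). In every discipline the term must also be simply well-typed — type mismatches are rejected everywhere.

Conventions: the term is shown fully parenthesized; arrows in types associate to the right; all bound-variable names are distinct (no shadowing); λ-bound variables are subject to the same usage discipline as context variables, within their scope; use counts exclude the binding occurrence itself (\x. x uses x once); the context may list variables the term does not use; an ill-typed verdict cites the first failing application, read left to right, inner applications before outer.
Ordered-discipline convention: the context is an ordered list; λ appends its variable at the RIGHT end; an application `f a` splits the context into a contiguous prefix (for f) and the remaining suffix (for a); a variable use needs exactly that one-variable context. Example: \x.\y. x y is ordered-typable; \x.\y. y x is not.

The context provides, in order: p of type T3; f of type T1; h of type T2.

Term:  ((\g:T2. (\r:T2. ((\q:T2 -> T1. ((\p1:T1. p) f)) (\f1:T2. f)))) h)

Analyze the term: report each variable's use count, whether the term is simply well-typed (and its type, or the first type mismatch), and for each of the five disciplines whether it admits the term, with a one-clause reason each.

variable uses: p=1; f=2; h=1; g [bound]=0; r [bound]=0; q [bound]=0; p1 [bound]=0; f1 [bound]=0
use order (left to right): p, f, f, h
typing: ✓ — T2 -> T3
ordered: ✗, needs contraction — f ×2; g, r, q, p1, f1 never used (weakening)
linear: ✗, needs contraction — f ×2; g, r, q, p1, f1 never used (weakening)
affine: ✗, needs contraction — f ×2
relevant: ✗, g, r, q, p1, f1 never used (weakening)
unrestricted: ✓, simply typable at T2 -> T3; W, C, E all held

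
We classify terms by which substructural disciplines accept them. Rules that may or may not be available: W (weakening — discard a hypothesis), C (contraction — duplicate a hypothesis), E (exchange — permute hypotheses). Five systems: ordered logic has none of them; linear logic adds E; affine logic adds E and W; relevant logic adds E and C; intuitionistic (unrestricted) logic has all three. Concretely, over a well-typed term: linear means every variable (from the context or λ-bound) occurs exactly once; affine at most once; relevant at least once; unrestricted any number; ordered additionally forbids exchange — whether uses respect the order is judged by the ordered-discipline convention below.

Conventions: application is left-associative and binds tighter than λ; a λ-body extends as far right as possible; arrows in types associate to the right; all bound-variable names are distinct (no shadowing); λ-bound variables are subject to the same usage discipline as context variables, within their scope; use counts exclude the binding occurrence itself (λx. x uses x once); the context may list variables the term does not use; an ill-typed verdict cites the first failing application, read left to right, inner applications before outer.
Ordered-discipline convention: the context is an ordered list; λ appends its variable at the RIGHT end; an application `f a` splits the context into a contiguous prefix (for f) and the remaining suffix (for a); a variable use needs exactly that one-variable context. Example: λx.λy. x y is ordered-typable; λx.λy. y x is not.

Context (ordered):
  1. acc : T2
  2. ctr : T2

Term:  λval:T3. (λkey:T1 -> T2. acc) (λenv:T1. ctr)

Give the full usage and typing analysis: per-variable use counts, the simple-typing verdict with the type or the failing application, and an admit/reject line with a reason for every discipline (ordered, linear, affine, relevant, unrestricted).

counts: acc=1; ctr=1; val (bound)=0; key (bound)=0; env (bound)=0
use order (left to right): acc, ctr
typing: well-typed at T3 -> T2
ordered ✗ (needs weakening: val, key, env unused)
linear ✗ (needs weakening: val, key, env unused)
affine ✓ (none of acc, ctr, val, key, env used more than once)
relevant ✗ (needs weakening: val, key, env unused)
unrestricted ✓ (well-typed at T3 -> T2; no restrictions here)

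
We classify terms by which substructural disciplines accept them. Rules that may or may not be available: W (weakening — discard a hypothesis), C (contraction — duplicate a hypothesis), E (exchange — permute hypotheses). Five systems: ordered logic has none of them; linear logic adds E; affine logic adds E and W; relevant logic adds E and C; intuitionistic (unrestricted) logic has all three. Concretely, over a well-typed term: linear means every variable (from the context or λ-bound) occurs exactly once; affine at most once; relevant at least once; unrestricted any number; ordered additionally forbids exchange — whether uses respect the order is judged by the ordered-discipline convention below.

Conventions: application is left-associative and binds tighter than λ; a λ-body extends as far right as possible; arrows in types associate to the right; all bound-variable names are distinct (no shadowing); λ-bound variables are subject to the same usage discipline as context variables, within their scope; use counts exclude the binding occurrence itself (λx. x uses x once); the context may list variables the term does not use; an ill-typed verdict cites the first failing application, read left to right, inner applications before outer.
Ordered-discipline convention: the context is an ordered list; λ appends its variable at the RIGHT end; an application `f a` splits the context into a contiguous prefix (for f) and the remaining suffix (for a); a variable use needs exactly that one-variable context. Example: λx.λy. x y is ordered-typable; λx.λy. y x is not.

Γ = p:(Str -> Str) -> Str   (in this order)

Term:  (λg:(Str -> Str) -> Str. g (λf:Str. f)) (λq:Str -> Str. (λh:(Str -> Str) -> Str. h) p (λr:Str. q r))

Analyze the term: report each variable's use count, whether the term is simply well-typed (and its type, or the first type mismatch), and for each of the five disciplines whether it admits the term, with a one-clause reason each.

use counts: p ×1, g (bound) ×1, f (bound) ×1, q (bound) ×1, h (bound) ×1, r (bound) ×1
uses in reading order: g, f, h, p, q, r
typing: the term checks, with type Str
ordered: ✓ — p, g, f, q, h, r once each; derivable with no W/C/E
linear: ✓ — each of p, g, f, q, h, r used exactly once
affine: ✓ — none of p, g, f, q, h, r used more than once
relevant: ✓ — p, g, f, q, h, r: all used, weakening unneeded
unrestricted: ✓ — type-checks (Str) and nothing is barred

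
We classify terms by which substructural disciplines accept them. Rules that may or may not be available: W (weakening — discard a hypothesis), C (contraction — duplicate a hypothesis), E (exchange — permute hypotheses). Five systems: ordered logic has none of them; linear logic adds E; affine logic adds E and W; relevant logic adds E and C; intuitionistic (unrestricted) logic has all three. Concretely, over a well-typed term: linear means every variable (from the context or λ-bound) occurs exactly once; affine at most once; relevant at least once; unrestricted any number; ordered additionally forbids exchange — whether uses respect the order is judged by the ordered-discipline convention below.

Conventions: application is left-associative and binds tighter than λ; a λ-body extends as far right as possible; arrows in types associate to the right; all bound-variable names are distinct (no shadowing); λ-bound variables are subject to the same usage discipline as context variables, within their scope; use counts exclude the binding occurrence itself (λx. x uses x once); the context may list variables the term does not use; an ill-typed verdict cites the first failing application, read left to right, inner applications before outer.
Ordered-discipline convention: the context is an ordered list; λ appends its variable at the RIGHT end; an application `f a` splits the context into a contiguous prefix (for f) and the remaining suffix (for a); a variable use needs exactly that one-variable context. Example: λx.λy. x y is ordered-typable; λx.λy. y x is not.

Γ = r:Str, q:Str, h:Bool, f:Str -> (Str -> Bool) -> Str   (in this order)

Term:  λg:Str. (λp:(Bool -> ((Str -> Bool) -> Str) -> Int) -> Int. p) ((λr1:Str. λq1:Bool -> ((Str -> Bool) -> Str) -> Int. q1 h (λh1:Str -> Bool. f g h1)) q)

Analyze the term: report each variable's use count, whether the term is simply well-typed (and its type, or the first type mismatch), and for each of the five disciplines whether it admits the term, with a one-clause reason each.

counts: r=0, q=1, h=1, f=1, g (λ-bound)=1, p (λ-bound)=1, r1 (λ-bound)=0, q1 (λ-bound)=1, h1 (λ-bound)=1
left-to-right use order: p, q1, h, f, g, h1, q
typing: ✓ — Str -> (Bool -> ((Str -> Bool) -> Str) -> Int) -> Int
ordered ✗ (unused: r, r1 — weakening required)
linear ✗ (unused: r, r1 — weakening required)
affine ✓ (r, q, h, f, g, p, r1, q1, h1: no repeats, contraction unneeded)
relevant ✗ (unused: r, r1 — weakening required)
unrestricted ✓ (simply typable at Str -> (Bool -> ((Str -> Bool) -> Str) -> Int) -> Int; W, C, E all held)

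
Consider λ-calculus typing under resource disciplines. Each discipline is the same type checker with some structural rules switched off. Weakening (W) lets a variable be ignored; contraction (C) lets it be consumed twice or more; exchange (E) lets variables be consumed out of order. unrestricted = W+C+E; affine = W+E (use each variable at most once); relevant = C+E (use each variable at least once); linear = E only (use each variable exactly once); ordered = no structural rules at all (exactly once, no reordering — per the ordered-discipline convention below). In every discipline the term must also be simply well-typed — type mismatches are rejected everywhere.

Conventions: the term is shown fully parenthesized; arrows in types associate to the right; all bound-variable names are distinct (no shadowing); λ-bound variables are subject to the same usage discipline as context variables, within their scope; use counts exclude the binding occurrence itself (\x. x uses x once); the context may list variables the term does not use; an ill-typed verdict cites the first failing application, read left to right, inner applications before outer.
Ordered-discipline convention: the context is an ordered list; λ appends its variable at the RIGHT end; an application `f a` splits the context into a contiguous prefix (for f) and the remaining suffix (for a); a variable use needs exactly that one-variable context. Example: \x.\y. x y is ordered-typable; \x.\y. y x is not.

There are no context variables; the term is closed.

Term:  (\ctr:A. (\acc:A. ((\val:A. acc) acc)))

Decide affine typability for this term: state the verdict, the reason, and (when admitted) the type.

no — uses contraction: acc ×2
usage: ctr (λ-bound): 0; acc (λ-bound): 2; val (λ-bound): 0
use order (left to right): acc, acc
typing: the term checks, with type A -> A -> A
summary: ordered ✗; linear ✗; affine ✗; relevant ✗; unrestricted ✓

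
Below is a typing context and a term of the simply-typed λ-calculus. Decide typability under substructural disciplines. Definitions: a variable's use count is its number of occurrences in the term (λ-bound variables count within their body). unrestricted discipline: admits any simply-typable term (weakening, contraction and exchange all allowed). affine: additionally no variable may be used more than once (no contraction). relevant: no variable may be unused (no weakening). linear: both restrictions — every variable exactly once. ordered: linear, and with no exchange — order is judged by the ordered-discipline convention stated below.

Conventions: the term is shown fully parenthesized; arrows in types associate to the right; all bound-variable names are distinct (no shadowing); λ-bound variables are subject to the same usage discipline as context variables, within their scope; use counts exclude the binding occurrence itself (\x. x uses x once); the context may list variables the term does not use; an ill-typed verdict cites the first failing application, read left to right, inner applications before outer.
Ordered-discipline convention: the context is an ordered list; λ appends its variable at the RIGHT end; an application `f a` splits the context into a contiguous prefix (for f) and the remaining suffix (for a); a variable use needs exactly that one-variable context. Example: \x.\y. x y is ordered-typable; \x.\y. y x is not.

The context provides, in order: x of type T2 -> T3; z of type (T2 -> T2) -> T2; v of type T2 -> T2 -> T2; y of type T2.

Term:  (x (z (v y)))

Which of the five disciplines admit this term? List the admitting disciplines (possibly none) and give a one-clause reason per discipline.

accepted by: ordered, linear, affine, relevant, unrestricted
use counts: x: 1×; z: 1×; v: 1×; y: 1×
uses in reading order: x, z, v, y
typing: ✓ — T3
ordered: ✓, x, z, v, y: once each, no exchange needed
linear: ✓, single use per variable (x, z, v, y)
affine: ✓, none of x, z, v, y used more than once
relevant: ✓, x, z, v, y: all used, weakening unneeded
unrestricted: ✓, typability at T3 is all that's needed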